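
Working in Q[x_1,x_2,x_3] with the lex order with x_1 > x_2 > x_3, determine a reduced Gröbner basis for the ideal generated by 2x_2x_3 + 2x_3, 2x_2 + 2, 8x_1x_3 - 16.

f_1 = 2x_2x_3 + 2x_3, LT = x_2x_3.
f_2 = 2x_2 + 2, LT = x_2.
f_3 = 8x_1x_3 - 16, LT = x_1x_3.

The S-polynomials (S(f_1,f_2), S(f_1,f_3), S(f_2,f_3)) all reduce to 0 modulo the current basis, so we have a Gröbner basis.
Inter-reduce: drop elements whose leading term is divisible by another's, tail-reduce, and make monic.

G = {x_1x_3 - 2, x_2 + 1}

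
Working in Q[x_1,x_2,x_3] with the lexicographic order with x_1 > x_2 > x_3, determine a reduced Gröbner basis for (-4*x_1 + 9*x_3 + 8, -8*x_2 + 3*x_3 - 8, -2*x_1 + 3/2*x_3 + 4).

Buchberger's algorithm terminates because the ascending chain of leading-term ideals stabilizes.

f_1 = -4*x_1 + 9*x_3 + 8, LT = x_1.
f_2 = -8*x_2 + 3*x_3 - 8, LT = x_2.
f_3 = -2*x_1 + 3/2*x_3 + 4, LT = x_1.

S(f_1,f_3): lcm = x_1. S = -3/2*x_3.
  leading term x_3: no divisor's leading term divides it; move -3/2*x_3 to the remainder.
  remainder -3/2*x_3 ≠ 0; add g_4 = -3/2*x_3 to the basis.

The other S-polynomials (S(f_1,f_2), S(f_2,f_3), S(f_1,g_4), S(f_2,g_4), S(f_3,g_4)) all reduce to 0 modulo the current basis, so we have a Gröbner basis.
Inter-reduce: drop elements whose leading term is divisible by another's, tail-reduce, and make monic.

G = {x_1 - 2, x_2 + 1, x_3}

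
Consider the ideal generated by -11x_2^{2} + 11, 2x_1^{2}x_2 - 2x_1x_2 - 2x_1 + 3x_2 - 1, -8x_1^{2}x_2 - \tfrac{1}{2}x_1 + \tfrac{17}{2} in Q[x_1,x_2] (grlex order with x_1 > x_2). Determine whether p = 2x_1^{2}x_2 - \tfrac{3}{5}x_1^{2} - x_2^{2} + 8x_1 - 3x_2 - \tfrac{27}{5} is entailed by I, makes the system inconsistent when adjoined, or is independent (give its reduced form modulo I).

First compute the reduced Gröbner basis of I by Buchberger's algorithm.
f_1 = -11x_2^{2} + 11, LT = x_2^{2}.
f_2 = 2x_1^{2}x_2 - 2x_1x_2 - 2x_1 + 3x_2 - 1, LT = x_1^{2}x_2.
f_3 = -8x_1^{2}x_2 - \tfrac{1}{2}x_1 + \tfrac{17}{2}, LT = x_1^{2}x_2.

S(f_1,f_2): lcm = x_1^{2}x_2^{2}. S = x_1x_2^{2} - x_1^{2} + x_1x_2 - \tfrac{3}{2}x_2^{2} + \tfrac{1}{2}x_2.
  leading term x_1x_2^{2}: subtract (-\tfrac{1}{11}x_1)·f_1 from x_1x_2^{2} - x_1^{2} + x_1x_2 - \tfrac{3}{2}x_2^{2} + \tfrac{1}{2}x_2 → -x_1^{2} + x_1x_2 - \tfrac{3}{2}x_2^{2} + x_1 + \tfrac{1}{2}x_2
  leading term x_1^{2}: no divisor's leading term divides it; move -x_1^{2} to the remainder.
  leading term x_1x_2: no divisor's leading term divides it; move x_1x_2 to the remainder.
  leading term x_2^{2}: subtract (\tfrac{3}{22})·f_1 from -\tfrac{3}{2}x_2^{2} + x_1 + \tfrac{1}{2}x_2 → x_1 + \tfrac{1}{2}x_2 - \tfrac{3}{2}
  leading term x_1: no divisor's leading term divides it; move x_1 to the remainder.
  leading term x_2: no divisor's leading term divides it; move \tfrac{1}{2}x_2 to the remainder.
  leading term 1: no divisor's leading term divides it; move -\tfrac{3}{2} to the remainder.
  remainder -x_1^{2} + x_1x_2 + x_1 + \tfrac{1}{2}x_2 - \tfrac{3}{2} ≠ 0; add h_4 = -x_1^{2} + x_1x_2 + x_1 + \tfrac{1}{2}x_2 - \tfrac{3}{2} to the basis.

S(f_1,f_3): lcm = x_1^{2}x_2^{2}. S = -x_1^{2} - \tfrac{1}{16}x_1x_2 + \tfrac{17}{16}x_2.
  leading term x_1^{2}: subtract (1)·h_4 from -x_1^{2} - \tfrac{1}{16}x_1x_2 + \tfrac{17}{16}x_2 → -\tfrac{17}{16}x_1x_2 - x_1 + \tfrac{9}{16}x_2 + \tfrac{3}{2}
  leading term x_1x_2: no divisor's leading term divides it; move -\tfrac{17}{16}x_1x_2 to the remainder.
  leading term x_1: no divisor's leading term divides it; move -x_1 to the remainder.
  leading term x_2: no divisor's leading term divides it; move \tfrac{9}{16}x_2 to the remainder.
  leading term 1: no divisor's leading term divides it; move \tfrac{3}{2} to the remainder.
  remainder -\tfrac{17}{16}x_1x_2 - x_1 + \tfrac{9}{16}x_2 + \tfrac{3}{2} ≠ 0; add h_5 = -\tfrac{17}{16}x_1x_2 - x_1 + \tfrac{9}{16}x_2 + \tfrac{3}{2} to the basis.

S(f_2,f_3): lcm = x_1^{2}x_2. S = -x_1x_2 - \tfrac{17}{16}x_1 + \tfrac{3}{2}x_2 + \tfrac{9}{16}.
  leading term x_1x_2: subtract (\tfrac{16}{17})·h_5 from -x_1x_2 - \tfrac{17}{16}x_1 + \tfrac{3}{2}x_2 + \tfrac{9}{16} → -\tfrac{33}{272}x_1 + \tfrac{33}{34}x_2 - \tfrac{231}{272}
  leading term x_1: no divisor's leading term divides it; move -\tfrac{33}{272}x_1 to the remainder.
  leading term x_2: no divisor's leading term divides it; move \tfrac{33}{34}x_2 to the remainder.
  leading term 1: no divisor's leading term divides it; move -\tfrac{231}{272} to the remainder.
  remainder -\tfrac{33}{272}x_1 + \tfrac{33}{34}x_2 - \tfrac{231}{272} ≠ 0; add h_6 = -\tfrac{33}{272}x_1 + \tfrac{33}{34}x_2 - \tfrac{231}{272} to the basis.

S(f_2,h_5): lcm = x_1^{2}x_2. S = -\tfrac{16}{17}x_1^{2} - \tfrac{8}{17}x_1x_2 + \tfrac{7}{17}x_1 + \tfrac{3}{2}x_2 - \tfrac{1}{2}.
  leading term x_1^{2}: subtract (\tfrac{16}{17})·h_4 from -\tfrac{16}{17}x_1^{2} - \tfrac{8}{17}x_1x_2 + \tfrac{7}{17}x_1 + \tfrac{3}{2}x_2 - \tfrac{1}{2} → -\tfrac{24}{17}x_1x_2 - \tfrac{9}{17}x_1 + \tfrac{35}{34}x_2 + \tfrac{31}{34}
  leading term x_1x_2: subtract (\tfrac{384}{289})·h_5 from -\tfrac{24}{17}x_1x_2 - \tfrac{9}{17}x_1 + \tfrac{35}{34}x_2 + \tfrac{31}{34} → \tfrac{231}{289}x_1 + \tfrac{163}{578}x_2 - \tfrac{625}{578}
  leading term x_1: subtract (-\tfrac{112}{17})·h_6 from \tfrac{231}{289}x_1 + \tfrac{163}{578}x_2 - \tfrac{625}{578} → \tfrac{227}{34}x_2 - \tfrac{227}{34}
  leading term x_2: no divisor's leading term divides it; move \tfrac{227}{34}x_2 to the remainder.
  leading term 1: no divisor's leading term divides it; move -\tfrac{227}{34} to the remainder.
  remainder \tfrac{227}{34}x_2 - \tfrac{227}{34} ≠ 0; add h_7 = \tfrac{227}{34}x_2 - \tfrac{227}{34} to the basis.

The other S-polynomials (S(f_1,h_4), S(f_2,h_4), S(f_3,h_4), S(f_1,h_5), S(f_3,h_5), S(h_4,h_5), S(f_1,h_6), S(f_2,h_6), S(f_3,h_6), S(h_4,h_6), S(h_5,h_6), S(f_1,h_7), S(f_2,h_7), S(f_3,h_7), S(h_4,h_7), S(h_5,h_7), S(h_6,h_7)) all reduce to 0 modulo the current basis, so we have a Gröbner basis.
Inter-reduce: drop elements whose leading term is divisible by another's, tail-reduce, and make monic.
Reduced Gröbner basis: {x_1 - 1, x_2 - 1}.
Label its elements g_1 = x_1 - 1, g_2 = x_2 - 1.

Reduce p = 2x_1^{2}x_2 - \tfrac{3}{5}x_1^{2} - x_2^{2} + 8x_1 - 3x_2 - \tfrac{27}{5} modulo G:
  leading term x_1^{2}x_2: subtract (2x_1x_2)·g_1 from 2x_1^{2}x_2 - \tfrac{3}{5}x_1^{2} - x_2^{2} + 8x_1 - 3x_2 - \tfrac{27}{5} → -\tfrac{3}{5}x_1^{2} + 2x_1x_2 - x_2^{2} + 8x_1 - 3x_2 - \tfrac{27}{5}
  leading term x_1^{2}: subtract (-\tfrac{3}{5}x_1)·g_1 from -\tfrac{3}{5}x_1^{2} + 2x_1x_2 - x_2^{2} + 8x_1 - 3x_2 - \tfrac{27}{5} → 2x_1x_2 - x_2^{2} + \tfrac{37}{5}x_1 - 3x_2 - \tfrac{27}{5}
  leading term x_1x_2: subtract (2x_2)·g_1 from 2x_1x_2 - x_2^{2} + \tfrac{37}{5}x_1 - 3x_2 - \tfrac{27}{5} → -x_2^{2} + \tfrac{37}{5}x_1 - x_2 - \tfrac{27}{5}
  leading term x_2^{2}: subtract (-x_2)·g_2 from -x_2^{2} + \tfrac{37}{5}x_1 - x_2 - \tfrac{27}{5} → \tfrac{37}{5}x_1 - 2x_2 - \tfrac{27}{5}
  leading term x_1: subtract (\tfrac{37}{5})·g_1 from \tfrac{37}{5}x_1 - 2x_2 - \tfrac{27}{5} → -2x_2 + 2
  leading term x_2: subtract (-2)·g_2 from -2x_2 + 2 → 0
  normal form = 0.
Since the normal form is 0, p ∈ I.

2x_1^{2}x_2 - \tfrac{3}{5}x_1^{2} - x_2^{2} + 8x_1 - 3x_2 - \tfrac{27}{5} lies in I (it reduces to 0).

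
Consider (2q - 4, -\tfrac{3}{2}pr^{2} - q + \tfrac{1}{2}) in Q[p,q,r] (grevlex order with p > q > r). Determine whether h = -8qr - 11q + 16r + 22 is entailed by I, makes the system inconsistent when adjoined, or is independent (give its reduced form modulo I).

First compute the reduced Gröbner basis of I by Buchberger's algorithm.
f_1 = 2q - 4, LT = q.
f_2 = -\tfrac{3}{2}pr^{2} - q + \tfrac{1}{2}, LT = pr^{2}.

The S-polynomials (S(f_1,f_2)) all reduce to 0 modulo the current basis, so we have a Gröbner basis.
Inter-reduce: drop elements whose leading term is divisible by another's, tail-reduce, and make monic.
Reduced Gröbner basis: {pr^{2} + 1, q - 2}.
Label its elements g_1 = pr^{2} + 1, g_2 = q - 2.

Reduce h = -8qr - 11q + 16r + 22 modulo G:
  leading term qr: subtract (-8r)·g_2 from -8qr - 11q + 16r + 22 → -11q + 22
  leading term q: subtract (-11)·g_2 from -11q + 22 → 0
  normal form = 0.
Since the normal form is 0, h ∈ I.

-8qr - 11q + 16r + 22 lies in I (it reduces to 0).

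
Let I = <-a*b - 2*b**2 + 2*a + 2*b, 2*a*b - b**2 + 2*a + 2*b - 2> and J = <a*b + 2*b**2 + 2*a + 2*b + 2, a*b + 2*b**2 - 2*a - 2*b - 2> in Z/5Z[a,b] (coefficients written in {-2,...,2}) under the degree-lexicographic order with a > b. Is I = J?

Equality of ideals is decidable: compute both reduced Gröbner bases (unique for the ordering) and check whether they agree.
Buchberger on the first generating set:
f_1 = -a*b - 2*b**2 + 2*a + 2*b, LT = a*b.
f_2 = 2*a*b - b**2 + 2*a + 2*b - 2, LT = a*b.

S(f_1,f_2): lcm = a*b. S = 2*a + 2*b + 1.
  reduce S modulo (f_1, f_2):
  remainder 2*a + 2*b + 1 ≠ 0; add g_3 = 2*a + 2*b + 1 to the basis.

S(f_1,g_3): lcm = a*b. S = b**2 - 2*a.
  reduce S modulo (f_1, f_2, g_3):
  remainder b**2 + 2*b + 1 ≠ 0; add g_4 = b**2 + 2*b + 1 to the basis.

The other S-polynomials (S(f_2,g_3), S(f_1,g_4), S(f_2,g_4), S(g_3,g_4)) all reduce to 0 modulo the current basis, so we have a Gröbner basis.
Inter-reduce: drop elements whose leading term is divisible by another's, tail-reduce, and make monic.
Reduced Gröbner basis: {b**2 + 2*b + 1, a + b - 2}.

Buchberger on the second generating set:
h_1 = a*b + 2*b**2 + 2*a + 2*b + 2, LT = a*b.
h_2 = a*b + 2*b**2 - 2*a - 2*b - 2, LT = a*b.

S(h_1,h_2): lcm = a*b. S = -a - b - 1.
  reduce S modulo (h_1, h_2):
  remainder -a - b - 1 ≠ 0; add k_3 = -a - b - 1 to the basis.

S(h_1,k_3): lcm = a*b. S = b**2 + 2*a + b + 2.
  reduce S modulo (h_1, h_2, k_3):
  remainder b**2 - b ≠ 0; add k_4 = b**2 - b to the basis.

The other S-polynomials (S(h_2,k_3), S(h_1,k_4), S(h_2,k_4), S(k_3,k_4)) all reduce to 0 modulo the current basis, so we have a Gröbner basis.
Inter-reduce: drop elements whose leading term is divisible by another's, tail-reduce, and make monic.
Reduced Gröbner basis: {b**2 - b, a + b + 1}.

The bases are distinct; the ideals are different.

No, the ideals differ.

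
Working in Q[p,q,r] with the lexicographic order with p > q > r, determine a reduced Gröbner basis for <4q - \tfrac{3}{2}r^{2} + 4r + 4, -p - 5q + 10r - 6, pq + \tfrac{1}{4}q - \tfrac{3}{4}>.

G = {p + \tfrac{15}{8}r^{2} - 15r + 1, q - \tfrac{3}{8}r^{2} + r + 1, r^{4} - \tfrac{32}{3}r^{3} + \tfrac{286}{15}r^{2} + \tfrac{304}{15}r}

f_1 = 4q - \tfrac{3}{2}r^{2} + 4r + 4, LT = q.
f_2 = -p - 5q + 10r - 6, LT = p.
f_3 = pq + \tfrac{1}{4}q - \tfrac{3}{4}, LT = pq.

S(f_1,f_2): leading monomials are coprime, so the S-polynomial reduces to 0 (Buchberger's first criterion).
S(f_1,f_3): lcm = pq. S = -\tfrac{3}{8}pr^{2} + pr + p - \tfrac{1}{4}q + \tfrac{3}{4}.
  leading term pr^{2}: subtract (\tfrac{3}{8}r^{2})·f_2 from -\tfrac{3}{8}pr^{2} + pr + p - \tfrac{1}{4}q + \tfrac{3}{4} → pr + p + \tfrac{15}{8}qr^{2} - \tfrac{1}{4}q - \tfrac{15}{4}r^{3} + \tfrac{9}{4}r^{2} + \tfrac{3}{4}
  leading term pr: subtract (-r)·f_2 from pr + p + \tfrac{15}{8}qr^{2} - \tfrac{1}{4}q - \tfrac{15}{4}r^{3} + \tfrac{9}{4}r^{2} + \tfrac{3}{4} → p + \tfrac{15}{8}qr^{2} - 5qr - \tfrac{1}{4}q - \tfrac{15}{4}r^{3} + \tfrac{49}{4}r^{2} - 6r + \tfrac{3}{4}
  leading term p: subtract (-1)·f_2 from p + \tfrac{15}{8}qr^{2} - 5qr - \tfrac{1}{4}q - \tfrac{15}{4}r^{3} + \tfrac{49}{4}r^{2} - 6r + \tfrac{3}{4} → \tfrac{15}{8}qr^{2} - 5qr - \tfrac{21}{4}q - \tfrac{15}{4}r^{3} + \tfrac{49}{4}r^{2} + 4r - \tfrac{21}{4}
  leading term qr^{2}: subtract (\tfrac{15}{32}r^{2})·f_1 from \tfrac{15}{8}qr^{2} - 5qr - \tfrac{21}{4}q - \tfrac{15}{4}r^{3} + \tfrac{49}{4}r^{2} + 4r - \tfrac{21}{4} → -5qr - \tfrac{21}{4}q + \tfrac{45}{64}r^{4} - \tfrac{45}{8}r^{3} + \tfrac{83}{8}r^{2} + 4r - \tfrac{21}{4}
  leading term qr: subtract (-\tfrac{5}{4}r)·f_1 from -5qr - \tfrac{21}{4}q + \tfrac{45}{64}r^{4} - \tfrac{45}{8}r^{3} + \tfrac{83}{8}r^{2} + 4r - \tfrac{21}{4} → -\tfrac{21}{4}q + \tfrac{45}{64}r^{4} - \tfrac{15}{2}r^{3} + \tfrac{123}{8}r^{2} + 9r - \tfrac{21}{4}
  leading term q: subtract (-\tfrac{21}{16})·f_1 from -\tfrac{21}{4}q + \tfrac{45}{64}r^{4} - \tfrac{15}{2}r^{3} + \tfrac{123}{8}r^{2} + 9r - \tfrac{21}{4} → \tfrac{45}{64}r^{4} - \tfrac{15}{2}r^{3} + \tfrac{429}{32}r^{2} + \tfrac{57}{4}r
  leading term r^{4}: no divisor's leading term divides it; move \tfrac{45}{64}r^{4} to the remainder.
  leading term r^{3}: no divisor's leading term divides it; move -\tfrac{15}{2}r^{3} to the remainder.
  leading term r^{2}: no divisor's leading term divides it; move \tfrac{429}{32}r^{2} to the remainder.
  leading term r: no divisor's leading term divides it; move \tfrac{57}{4}r to the remainder.
  remainder \tfrac{45}{64}r^{4} - \tfrac{15}{2}r^{3} + \tfrac{429}{32}r^{2} + \tfrac{57}{4}r ≠ 0; add g_4 = \tfrac{45}{64}r^{4} - \tfrac{15}{2}r^{3} + \tfrac{429}{32}r^{2} + \tfrac{57}{4}r to the basis.

S(f_2,f_3): lcm = pq. S = 5q^{2} - 10qr + \tfrac{23}{4}q + \tfrac{3}{4}.
  leading term q^{2}: subtract (\tfrac{5}{4}q)·f_1 from 5q^{2} - 10qr + \tfrac{23}{4}q + \tfrac{3}{4} → \tfrac{15}{8}qr^{2} - 15qr + \tfrac{3}{4}q + \tfrac{3}{4}
  leading term qr^{2}: subtract (\tfrac{15}{32}r^{2})·f_1 from \tfrac{15}{8}qr^{2} - 15qr + \tfrac{3}{4}q + \tfrac{3}{4} → -15qr + \tfrac{3}{4}q + \tfrac{45}{64}r^{4} - \tfrac{15}{8}r^{3} - \tfrac{15}{8}r^{2} + \tfrac{3}{4}
  leading term qr: subtract (-\tfrac{15}{4}r)·f_1 from -15qr + \tfrac{3}{4}q + \tfrac{45}{64}r^{4} - \tfrac{15}{8}r^{3} - \tfrac{15}{8}r^{2} + \tfrac{3}{4} → \tfrac{3}{4}q + \tfrac{45}{64}r^{4} - \tfrac{15}{2}r^{3} + \tfrac{105}{8}r^{2} + 15r + \tfrac{3}{4}
  leading term q: subtract (\tfrac{3}{16})·f_1 from \tfrac{3}{4}q + \tfrac{45}{64}r^{4} - \tfrac{15}{2}r^{3} + \tfrac{105}{8}r^{2} + 15r + \tfrac{3}{4} → \tfrac{45}{64}r^{4} - \tfrac{15}{2}r^{3} + \tfrac{429}{32}r^{2} + \tfrac{57}{4}r
  leading term r^{4}: subtract (1)·g_4 from \tfrac{45}{64}r^{4} - \tfrac{15}{2}r^{3} + \tfrac{429}{32}r^{2} + \tfrac{57}{4}r → 0
  remainder 0.

S(f_1,g_4): leading monomials are coprime, so the S-polynomial reduces to 0 (Buchberger's first criterion).
S(f_2,g_4): leading monomials are coprime, so the S-polynomial reduces to 0 (Buchberger's first criterion).
S(f_3,g_4): leading monomials are coprime, so the S-polynomial reduces to 0 (Buchberger's first criterion).
Every S-polynomial of the final basis reduces to 0, so we have a Gröbner basis.
Inter-reduce: drop elements whose leading term is divisible by another's, tail-reduce, and make monic.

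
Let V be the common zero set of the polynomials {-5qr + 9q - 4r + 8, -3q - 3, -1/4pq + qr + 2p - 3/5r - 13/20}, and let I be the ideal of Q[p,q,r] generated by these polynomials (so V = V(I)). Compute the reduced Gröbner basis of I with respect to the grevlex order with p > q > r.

G = {p - 1, q + 1, r - 1}

The reduced Gröbner basis is the canonical form of the ideal for this ordering.

f_1 = -5qr + 9q - 4r + 8, LT = qr.
f_2 = -3q - 3, LT = q.
f_3 = -1/4pq + qr + 2p - 3/5r - 13/20, LT = pq.

S(f_1,f_2): lcm = qr. S = -9/5q - 1/5r - 8/5.
  reduce S modulo (f_1, f_2, f_3):
  remainder -1/5r + 1/5 ≠ 0; add g_4 = -1/5r + 1/5 to the basis.

S(f_1,f_3): lcm = pqr. S = 4qr^2 - 9/5pq + 44/5pr - 12/5r^2 - 8/5p - 13/5r.
  reduce S modulo (f_1, f_2, f_3, g_4):
  remainder 9p - 9 ≠ 0; add g_5 = 9p - 9 to the basis.

The other S-polynomials (S(f_2,f_3), S(f_1,g_4), S(f_2,g_4), S(f_3,g_4), S(f_1,g_5), S(f_2,g_5), S(f_3,g_5), S(g_4,g_5)) all reduce to 0 modulo the current basis, so we have a Gröbner basis.
Inter-reduce: drop elements whose leading term is divisible by another's, tail-reduce, and make monic.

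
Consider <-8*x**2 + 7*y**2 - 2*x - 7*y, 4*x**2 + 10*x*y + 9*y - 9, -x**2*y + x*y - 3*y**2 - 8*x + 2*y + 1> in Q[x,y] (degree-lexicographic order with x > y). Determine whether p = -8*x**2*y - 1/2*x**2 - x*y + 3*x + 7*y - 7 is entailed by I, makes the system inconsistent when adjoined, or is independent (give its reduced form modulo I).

First compute the reduced Gröbner basis of I by Buchberger's algorithm.
f_1 = -8*x**2 + 7*y**2 - 2*x - 7*y, LT = x**2.
f_2 = 4*x**2 + 10*x*y + 9*y - 9, LT = x**2.
f_3 = -x**2*y + x*y - 3*y**2 - 8*x + 2*y + 1, LT = x**2*y.

S(f_1,f_2): lcm = x**2. S = -5/2*x*y - 7/8*y**2 + 1/4*x - 11/8*y + 9/4.
  reduce S modulo (f_1, f_2, f_3):
  remainder -5/2*x*y - 7/8*y**2 + 1/4*x - 11/8*y + 9/4 ≠ 0; add h_4 = -5/2*x*y - 7/8*y**2 + 1/4*x - 11/8*y + 9/4 to the basis.

S(f_1,f_3): lcm = x**2*y. S = -7/8*y**3 + 5/4*x*y - 17/8*y**2 - 8*x + 2*y + 1.
  reduce S modulo (f_1, f_2, f_3, h_4):
  remainder -7/8*y**3 - 41/16*y**2 - 63/8*x + 21/16*y + 17/8 ≠ 0; add h_5 = -7/8*y**3 - 41/16*y**2 - 63/8*x + 21/16*y + 17/8 to the basis.

S(f_1,h_4): lcm = x**2*y. S = -7/20*x*y**2 - 7/8*y**3 + 1/10*x**2 - 3/10*x*y + 7/8*y**2 + 9/10*x.
  reduce S modulo (f_1, f_2, f_3, h_4, h_5):
  remainder 869/250*y**2 + 3807/500*x - 1347/1000*y - 2129/1000 ≠ 0; add h_6 = 869/250*y**2 + 3807/500*x - 1347/1000*y - 2129/1000 to the basis.

S(f_3,h_5): lcm = x**2*y**3. S = -41/14*x**2*y**2 - x*y**3 + 3*y**4 - 9*x**3 + 3/2*x**2*y + 8*x*y**2 - 2*y**3 + 17/7*x**2 - y**2.
  reduce S modulo (f_1, f_2, f_3, h_4, h_5, h_6):
  remainder -3867903/973280*x - 2433357/1946560*y + 2433357/1946560 ≠ 0; add h_7 = -3867903/973280*x - 2433357/1946560*y + 2433357/1946560 to the basis.

S(f_3,h_6): lcm = x**2*y**2. S = -3807/1738*x**3 + 1347/3476*x**2*y - x*y**2 + 3*y**3 + 2129/3476*x**2 + 8*x*y - 2*y**2 - y.
  reduce S modulo (f_1, f_2, f_3, h_4, h_5, h_6, h_7):
  remainder -92703955/11250232*y + 92703955/11250232 ≠ 0; add h_8 = -92703955/11250232*y + 92703955/11250232 to the basis.

The other S-polynomials (S(f_2,f_3), S(f_2,h_4), S(f_3,h_4), S(f_1,h_5), S(f_2,h_5), S(h_4,h_5), S(f_1,h_6), S(f_2,h_6), S(h_4,h_6), S(h_5,h_6), S(f_1,h_7), S(f_2,h_7), S(f_3,h_7), S(h_4,h_7), S(h_5,h_7), S(h_6,h_7), S(f_1,h_8), S(f_2,h_8), S(f_3,h_8), S(h_4,h_8), S(h_5,h_8), S(h_6,h_8), S(h_7,h_8)) all reduce to 0 modulo the current basis, so we have a Gröbner basis.
Inter-reduce: drop elements whose leading term is divisible by another's, tail-reduce, and make monic.
Reduced Gröbner basis: {x, y - 1}.
Label its elements g_1 = x, g_2 = y - 1.

Reduce p = -8*x**2*y - 1/2*x**2 - x*y + 3*x + 7*y - 7 modulo G:
  leading term x**2*y: subtract (-8*x*y)·g_1 from -8*x**2*y - 1/2*x**2 - x*y + 3*x + 7*y - 7 → -1/2*x**2 - x*y + 3*x + 7*y - 7
  leading term x**2: subtract (-1/2*x)·g_1 from -1/2*x**2 - x*y + 3*x + 7*y - 7 → -x*y + 3*x + 7*y - 7
  leading term x*y: subtract (-y)·g_1 from -x*y + 3*x + 7*y - 7 → 3*x + 7*y - 7
  leading term x: subtract (3)·g_1 from 3*x + 7*y - 7 → 7*y - 7
  leading term y: subtract (7)·g_2 from 7*y - 7 → 0
  normal form = 0.
Since the normal form is 0, p ∈ I.

-8*x**2*y - 1/2*x**2 - x*y + 3*x + 7*y - 7 lies in I (it reduces to 0).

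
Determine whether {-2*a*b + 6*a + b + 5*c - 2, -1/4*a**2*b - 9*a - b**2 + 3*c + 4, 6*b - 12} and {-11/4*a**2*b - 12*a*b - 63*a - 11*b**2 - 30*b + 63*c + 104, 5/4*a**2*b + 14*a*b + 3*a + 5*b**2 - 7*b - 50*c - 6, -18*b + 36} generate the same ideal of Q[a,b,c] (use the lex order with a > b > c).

Equality of ideals is decidable: compute both reduced Gröbner bases (unique for the ordering) and check whether they agree.
Buchberger on the first generating set:
f_1 = -2*a*b + 6*a + b + 5*c - 2, LT = a*b.
f_2 = -1/4*a**2*b - 9*a - b**2 + 3*c + 4, LT = a**2*b.
f_3 = 6*b - 12, LT = b.

S(f_1,f_2): lcm = a**2*b. S = -3*a**2 - 1/2*a*b - 5/2*a*c - 35*a - 4*b**2 + 12*c + 16.
  leading term a**2: no divisor's leading term divides it; move -3*a**2 to the remainder.
  leading term a*b: subtract (1/4)·f_1 from -1/2*a*b - 5/2*a*c - 35*a - 4*b**2 + 12*c + 16 → -5/2*a*c - 73/2*a - 4*b**2 - 1/4*b + 43/4*c + 33/2
  leading term a*c: no divisor's leading term divides it; move -5/2*a*c to the remainder.
  leading term a: no divisor's leading term divides it; move -73/2*a to the remainder.
  leading term b**2: subtract (-2/3*b)·f_3 from -4*b**2 - 1/4*b + 43/4*c + 33/2 → -33/4*b + 43/4*c + 33/2
  leading term b: subtract (-11/8)·f_3 from -33/4*b + 43/4*c + 33/2 → 43/4*c
  leading term c: no divisor's leading term divides it; move 43/4*c to the remainder.
  remainder -3*a**2 - 5/2*a*c - 73/2*a + 43/4*c ≠ 0; add g_4 = -3*a**2 - 5/2*a*c - 73/2*a + 43/4*c to the basis.

S(f_1,f_3): lcm = a*b. S = -a - 1/2*b - 5/2*c + 1.
  leading term a: no divisor's leading term divides it; move -a to the remainder.
  leading term b: subtract (-1/12)·f_3 from -1/2*b - 5/2*c + 1 → -5/2*c
  leading term c: no divisor's leading term divides it; move -5/2*c to the remainder.
  remainder -a - 5/2*c ≠ 0; add g_5 = -a - 5/2*c to the basis.

S(f_2,f_3): lcm = a**2*b. S = 2*a**2 + 36*a + 4*b**2 - 12*c - 16.
  leading term a**2: subtract (-2/3)·g_4 from 2*a**2 + 36*a + 4*b**2 - 12*c - 16 → -5/3*a*c + 35/3*a + 4*b**2 - 29/6*c - 16
  leading term a*c: subtract (5/3*c)·g_5 from -5/3*a*c + 35/3*a + 4*b**2 - 29/6*c - 16 → 35/3*a + 4*b**2 + 25/6*c**2 - 29/6*c - 16
  leading term a: subtract (-35/3)·g_5 from 35/3*a + 4*b**2 + 25/6*c**2 - 29/6*c - 16 → 4*b**2 + 25/6*c**2 - 34*c - 16
  leading term b**2: subtract (2/3*b)·f_3 from 4*b**2 + 25/6*c**2 - 34*c - 16 → 8*b + 25/6*c**2 - 34*c - 16
  leading term b: subtract (4/3)·f_3 from 8*b + 25/6*c**2 - 34*c - 16 → 25/6*c**2 - 34*c
  leading term c**2: no divisor's leading term divides it; move 25/6*c**2 to the remainder.
  leading term c: no divisor's leading term divides it; move -34*c to the remainder.
  remainder 25/6*c**2 - 34*c ≠ 0; add g_6 = 25/6*c**2 - 34*c to the basis.

The other S-polynomials (S(f_1,g_4), S(f_2,g_4), S(f_3,g_4), S(f_1,g_5), S(f_2,g_5), S(f_3,g_5), S(g_4,g_5), S(f_1,g_6), S(f_2,g_6), S(f_3,g_6), S(g_4,g_6), S(g_5,g_6)) all reduce to 0 modulo the current basis, so we have a Gröbner basis.
Inter-reduce: drop elements whose leading term is divisible by another's, tail-reduce, and make monic.
Reduced Gröbner basis: {a + 5/2*c, b - 2, c**2 - 204/25*c}.

Buchberger on the second generating set:
h_1 = -11/4*a**2*b - 12*a*b - 63*a - 11*b**2 - 30*b + 63*c + 104, LT = a**2*b.
h_2 = 5/4*a**2*b + 14*a*b + 3*a + 5*b**2 - 7*b - 50*c - 6, LT = a**2*b.
h_3 = -18*b + 36, LT = b.

S(h_1,h_2): lcm = a**2*b. S = -376/55*a*b + 1128/55*a + 908/55*b + 188/11*c - 1816/55.
  leading term a*b: subtract (188/495*a)·h_3 from -376/55*a*b + 1128/55*a + 908/55*b + 188/11*c - 1816/55 → 376/55*a + 908/55*b + 188/11*c - 1816/55
  leading term a: no divisor's leading term divides it; move 376/55*a to the remainder.
  leading term b: subtract (-454/495)·h_3 from 908/55*b + 188/11*c - 1816/55 → 188/11*c
  leading term c: no divisor's leading term divides it; move 188/11*c to the remainder.
  remainder 376/55*a + 188/11*c ≠ 0; add k_4 = 376/55*a + 188/11*c to the basis.

S(h_1,h_3): lcm = a**2*b. S = 2*a**2 + 48/11*a*b + 252/11*a + 4*b**2 + 120/11*b - 252/11*c - 416/11.
  leading term a**2: subtract (55/188*a)·k_4 from 2*a**2 + 48/11*a*b + 252/11*a + 4*b**2 + 120/11*b - 252/11*c - 416/11 → 48/11*a*b - 5*a*c + 252/11*a + 4*b**2 + 120/11*b - 252/11*c - 416/11
  leading term a*b: subtract (-8/33*a)·h_3 from 48/11*a*b - 5*a*c + 252/11*a + 4*b**2 + 120/11*b - 252/11*c - 416/11 → -5*a*c + 348/11*a + 4*b**2 + 120/11*b - 252/11*c - 416/11
  leading term a*c: subtract (-275/376*c)·k_4 from -5*a*c + 348/11*a + 4*b**2 + 120/11*b - 252/11*c - 416/11 → 348/11*a + 4*b**2 + 120/11*b + 25/2*c**2 - 252/11*c - 416/11
  leading term a: subtract (435/94)·k_4 from 348/11*a + 4*b**2 + 120/11*b + 25/2*c**2 - 252/11*c - 416/11 → 4*b**2 + 120/11*b + 25/2*c**2 - 102*c - 416/11
  leading term b**2: subtract (-2/9*b)·h_3 from 4*b**2 + 120/11*b + 25/2*c**2 - 102*c - 416/11 → 208/11*b + 25/2*c**2 - 102*c - 416/11
  leading term b: subtract (-104/99)·h_3 from 208/11*b + 25/2*c**2 - 102*c - 416/11 → 25/2*c**2 - 102*c
  leading term c**2: no divisor's leading term divides it; move 25/2*c**2 to the remainder.
  leading term c: no divisor's leading term divides it; move -102*c to the remainder.
  remainder 25/2*c**2 - 102*c ≠ 0; add k_5 = 25/2*c**2 - 102*c to the basis.

The other S-polynomials (S(h_2,h_3), S(h_1,k_4), S(h_2,k_4), S(h_3,k_4), S(h_1,k_5), S(h_2,k_5), S(h_3,k_5), S(k_4,k_5)) all reduce to 0 modulo the current basis, so we have a Gröbner basis.
Inter-reduce: drop elements whose leading term is divisible by another's, tail-reduce, and make monic.
Reduced Gröbner basis: {a + 5/2*c, b - 2, c**2 - 204/25*c}.

These coincide, so the ideals are equal.

Yes, the ideals are equal.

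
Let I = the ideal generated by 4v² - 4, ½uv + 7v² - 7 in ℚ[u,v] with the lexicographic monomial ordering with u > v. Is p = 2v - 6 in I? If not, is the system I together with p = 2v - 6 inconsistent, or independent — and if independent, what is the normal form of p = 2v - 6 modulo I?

First compute the reduced Gröbner basis of I by Buchberger's algorithm.
f_1 = 4v² - 4, LT = v².
f_2 = ½uv + 7v² - 7, LT = uv.

S(f_1,f_2): lcm = uv². S = -u - 14v³ + 14v.
  reduce S modulo (f_1, f_2):
  remainder -u ≠ 0; add h_3 = -u to the basis.

The other S-polynomials (S(f_1,h_3), S(f_2,h_3)) all reduce to 0 modulo the current basis, so we have a Gröbner basis.
Inter-reduce: drop elements whose leading term is divisible by another's, tail-reduce, and make monic.
Reduced Gröbner basis: {u, v² - 1}.
Label its elements g_1 = u, g_2 = v² - 1.

Reduce p = 2v - 6 modulo G:
  leading term v: no divisor's leading term divides it; move 2v to the remainder.
  leading term 1: no divisor's leading term divides it; move -6 to the remainder.
  normal form = 2v - 6.
The normal form is nonzero, so p ∉ I. Since p minus its normal form lies in I, I + (p) = I + (r) where r = 2v - 6; decide whether this ideal is the whole ring.
Run Buchberger on G together with r (pairs among the g_i already reduce to 0 since G is a Gröbner basis):
g_1 = u, LT = u.
g_2 = v² - 1, LT = v².
r = 2v - 6, LT = v.

S(g_2,r): lcm = v². S = 3v - 1.
  reduce S modulo (g_1, g_2, r):
  remainder 8 ≠ 0; add m_4 = 8 to the basis.

The other S-polynomials (S(g_1,g_2), S(g_1,r), S(g_1,m_4), S(g_2,m_4), S(r,m_4)) all reduce to 0 modulo the current basis, so we have a Gröbner basis.
Inter-reduce: drop elements whose leading term is divisible by another's, tail-reduce, and make monic.
Reduced Gröbner basis: {1}.
The reduced Gröbner basis of I + (p) is {1}: the ideal is the whole ring, so the enlarged system has no common solution — adjoining p is inconsistent.

Ideal membership is decidable via reduction modulo a Gröbner basis.

Adjoining 2v - 6 makes the ideal the whole ring: the system is inconsistent.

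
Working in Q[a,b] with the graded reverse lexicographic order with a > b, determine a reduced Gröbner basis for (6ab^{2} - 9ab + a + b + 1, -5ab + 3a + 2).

G = {b^{2} - \tfrac{16}{17}b - \tfrac{1}{17}, a - \tfrac{85}{56}b + \tfrac{29}{56}}

This is the nonlinear analogue of row-reducing a linear system.

f_1 = 6ab^{2} - 9ab + a + b + 1, LT = ab^{2}.
f_2 = -5ab + 3a + 2, LT = ab.

S(f_1,f_2): lcm = ab^{2}. S = -\tfrac{9}{10}ab + \tfrac{1}{6}a + \tfrac{17}{30}b + \tfrac{1}{6}.
  leading term ab: subtract (\tfrac{9}{50})·f_2 from -\tfrac{9}{10}ab + \tfrac{1}{6}a + \tfrac{17}{30}b + \tfrac{1}{6} → -\tfrac{28}{75}a + \tfrac{17}{30}b - \tfrac{29}{150}
  leading term a: no divisor's leading term divides it; move -\tfrac{28}{75}a to the remainder.
  leading term b: no divisor's leading term divides it; move \tfrac{17}{30}b to the remainder.
  leading term 1: no divisor's leading term divides it; move -\tfrac{29}{150} to the remainder.
  remainder -\tfrac{28}{75}a + \tfrac{17}{30}b - \tfrac{29}{150} ≠ 0; add g_3 = -\tfrac{28}{75}a + \tfrac{17}{30}b - \tfrac{29}{150} to the basis.

S(f_1,g_3): lcm = ab^{2}. S = \tfrac{85}{56}b^{3} - \tfrac{3}{2}ab - \tfrac{29}{56}b^{2} + \tfrac{1}{6}a + \tfrac{1}{6}b + \tfrac{1}{6}.
  leading term b^{3}: no divisor's leading term divides it; move \tfrac{85}{56}b^{3} to the remainder.
  leading term ab: subtract (\tfrac{3}{10})·f_2 from -\tfrac{3}{2}ab - \tfrac{29}{56}b^{2} + \tfrac{1}{6}a + \tfrac{1}{6}b + \tfrac{1}{6} → -\tfrac{29}{56}b^{2} - \tfrac{11}{15}a + \tfrac{1}{6}b - \tfrac{13}{30}
  leading term b^{2}: no divisor's leading term divides it; move -\tfrac{29}{56}b^{2} to the remainder.
  leading term a: subtract (\tfrac{55}{28})·g_3 from -\tfrac{11}{15}a + \tfrac{1}{6}b - \tfrac{13}{30} → -\tfrac{53}{56}b - \tfrac{3}{56}
  leading term b: no divisor's leading term divides it; move -\tfrac{53}{56}b to the remainder.
  leading term 1: no divisor's leading term divides it; move -\tfrac{3}{56} to the remainder.
  remainder \tfrac{85}{56}b^{3} - \tfrac{29}{56}b^{2} - \tfrac{53}{56}b - \tfrac{3}{56} ≠ 0; add g_4 = \tfrac{85}{56}b^{3} - \tfrac{29}{56}b^{2} - \tfrac{53}{56}b - \tfrac{3}{56} to the basis.

S(f_2,g_3): lcm = ab. S = \tfrac{85}{56}b^{2} - \tfrac{3}{5}a - \tfrac{29}{56}b - \tfrac{2}{5}.
  leading term b^{2}: no divisor's leading term divides it; move \tfrac{85}{56}b^{2} to the remainder.
  leading term a: subtract (\tfrac{45}{28})·g_3 from -\tfrac{3}{5}a - \tfrac{29}{56}b - \tfrac{2}{5} → -\tfrac{10}{7}b - \tfrac{5}{56}
  leading term b: no divisor's leading term divides it; move -\tfrac{10}{7}b to the remainder.
  leading term 1: no divisor's leading term divides it; move -\tfrac{5}{56} to the remainder.
  remainder \tfrac{85}{56}b^{2} - \tfrac{10}{7}b - \tfrac{5}{56} ≠ 0; add g_5 = \tfrac{85}{56}b^{2} - \tfrac{10}{7}b - \tfrac{5}{56} to the basis.

The other S-polynomials (S(f_1,g_4), S(f_2,g_4), S(g_3,g_4), S(f_1,g_5), S(f_2,g_5), S(g_3,g_5), S(g_4,g_5)) all reduce to 0 modulo the current basis, so we have a Gröbner basis.
Inter-reduce: drop elements whose leading term is divisible by another's, tail-reduce, and make monic.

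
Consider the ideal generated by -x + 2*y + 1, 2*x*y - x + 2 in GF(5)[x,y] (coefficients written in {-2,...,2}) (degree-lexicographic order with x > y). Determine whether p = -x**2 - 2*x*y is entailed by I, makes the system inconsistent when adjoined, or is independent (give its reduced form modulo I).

First compute the reduced Gröbner basis of I by Buchberger's algorithm.
f_1 = -x + 2*y + 1, LT = x.
f_2 = 2*x*y - x + 2, LT = x*y.

S(f_1,f_2): lcm = x*y. S = -2*y**2 - 2*x - y - 1.
  leading term y**2: no divisor's leading term divides it; move -2*y**2 to the remainder.
  leading term x: subtract (2)·f_1 from -2*x - y - 1 → 2
  leading term 1: no divisor's leading term divides it; move 2 to the remainder.
  remainder -2*y**2 + 2 ≠ 0; add h_3 = -2*y**2 + 2 to the basis.

The other S-polynomials (S(f_1,h_3), S(f_2,h_3)) all reduce to 0 modulo the current basis, so we have a Gröbner basis.
Inter-reduce: drop elements whose leading term is divisible by another's, tail-reduce, and make monic.
Reduced Gröbner basis: {y**2 - 1, x - 2*y - 1}.
Label its elements g_1 = y**2 - 1, g_2 = x - 2*y - 1.

Reduce p = -x**2 - 2*x*y modulo G:
  leading term x**2: subtract (-x)·g_2 from -x**2 - 2*x*y → x*y - x
  leading term x*y: subtract (y)·g_2 from x*y - x → 2*y**2 - x + y
  leading term y**2: subtract (2)·g_1 from 2*y**2 - x + y → -x + y + 2
  leading term x: subtract (-1)·g_2 from -x + y + 2 → -y + 1
  leading term y: no divisor's leading term divides it; move -y to the remainder.
  leading term 1: no divisor's leading term divides it; move 1 to the remainder.
  normal form = -y + 1.
The normal form is nonzero, so p ∉ I. Since p minus its normal form lies in I, I + (p) = I + (r) where r = -y + 1; decide whether this ideal is the whole ring.
Run Buchberger on G together with r (pairs among the g_i already reduce to 0 since G is a Gröbner basis):
g_1 = y**2 - 1, LT = y**2.
g_2 = x - 2*y - 1, LT = x.
r = -y + 1, LT = y.

The S-polynomials (S(g_1,g_2), S(g_1,r), S(g_2,r)) all reduce to 0 modulo the current basis, so we have a Gröbner basis.
Inter-reduce: drop elements whose leading term is divisible by another's, tail-reduce, and make monic.
Reduced Gröbner basis: {x + 2, y - 1}.
The reduced Gröbner basis of I + (p) is {x + 2, y - 1} ≠ {1}, a proper ideal, so the enlarged system stays consistent: p is independent of I, with normal form -y + 1.

-x**2 - 2*x*y is independent of I; its normal form modulo I is -y + 1.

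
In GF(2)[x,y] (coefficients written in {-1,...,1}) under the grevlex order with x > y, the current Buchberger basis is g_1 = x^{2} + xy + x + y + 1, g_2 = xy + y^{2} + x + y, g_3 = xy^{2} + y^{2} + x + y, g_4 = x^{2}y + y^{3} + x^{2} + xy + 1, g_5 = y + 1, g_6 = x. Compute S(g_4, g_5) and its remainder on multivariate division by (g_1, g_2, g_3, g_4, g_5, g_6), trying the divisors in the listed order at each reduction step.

lcm(LM(g_4), LM(g_5)) = x^{2}y.
S = (lcm/LT(g_4))·g_4 − (lcm/LT(g_5))·g_5 = y^{3} + xy + 1.
Reduce S modulo (g_1, g_2, g_3, g_4, g_5, g_6) in that order:
  leading term y^{3}: subtract (y^{2})·g_5 from y^{3} + xy + 1 → xy + y^{2} + 1
  leading term xy: subtract (1)·g_2 from xy + y^{2} + 1 → x + y + 1
  leading term x: subtract (1)·g_6 from x + y + 1 → y + 1
  leading term y: subtract (1)·g_5 from y + 1 → 0
The remainder is 0, so this S-polynomial contributes no new basis element.

S(g_4, g_5) = y^{3} + xy + 1; remainder on division = 0.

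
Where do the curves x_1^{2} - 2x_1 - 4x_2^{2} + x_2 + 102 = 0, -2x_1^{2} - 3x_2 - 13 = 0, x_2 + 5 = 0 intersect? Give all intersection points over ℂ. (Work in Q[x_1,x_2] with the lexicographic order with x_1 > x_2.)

{(-1, -5)}

Compute a lex Gröbner basis by Buchberger's algorithm.
f_1 = x_1^{2} - 2x_1 - 4x_2^{2} + x_2 + 102, LT = x_1^{2}.
f_2 = -2x_1^{2} - 3x_2 - 13, LT = x_1^{2}.
f_3 = x_2 + 5, LT = x_2.

S(f_1,f_2): lcm = x_1^{2}. S = -2x_1 - 4x_2^{2} - \tfrac{1}{2}x_2 + \tfrac{191}{2}.
  leading term x_1: no divisor's leading term divides it; move -2x_1 to the remainder.
  leading term x_2^{2}: subtract (-4x_2)·f_3 from -4x_2^{2} - \tfrac{1}{2}x_2 + \tfrac{191}{2} → \tfrac{39}{2}x_2 + \tfrac{191}{2}
  leading term x_2: subtract (\tfrac{39}{2})·f_3 from \tfrac{39}{2}x_2 + \tfrac{191}{2} → -2
  leading term 1: no divisor's leading term divides it; move -2 to the remainder.
  remainder -2x_1 - 2 ≠ 0; add h_4 = -2x_1 - 2 to the basis.

The other S-polynomials (S(f_1,f_3), S(f_2,f_3), S(f_1,h_4), S(f_2,h_4), S(f_3,h_4)) all reduce to 0 modulo the current basis, so we have a Gröbner basis.
Inter-reduce: drop elements whose leading term is divisible by another's, tail-reduce, and make monic.
Reduced Gröbner basis: {x_1 + 1, x_2 + 5}.

Since the basis is lex-ordered, x_2 + 5 is univariate in x_2. Its roots are {-5}. Back-substituting each root into the other basis elements fixes the other coordinates.
  x_2 = -5: the earlier basis element becomes x_1 + 1 = 0, giving x_1 = -1 — point (-1, -5).
Check: every point annihilates each of the original generators.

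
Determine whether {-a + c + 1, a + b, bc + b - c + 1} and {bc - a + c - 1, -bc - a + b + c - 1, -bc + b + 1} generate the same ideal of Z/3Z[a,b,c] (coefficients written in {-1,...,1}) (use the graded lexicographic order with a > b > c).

No, the ideals differ.

Equality of ideals is decidable: compute both reduced Gröbner bases (unique for the ordering) and check whether they agree.
Buchberger on the first generating set:
f_1 = -a + c + 1, LT = a.
f_2 = a + b, LT = a.
f_3 = bc + b - c + 1, LT = bc.

S(f_1,f_2): lcm = a. S = -b - c - 1.
  leading term b: no divisor's leading term divides it; move -b to the remainder.
  leading term c: no divisor's leading term divides it; move -c to the remainder.
  leading term 1: no divisor's leading term divides it; move -1 to the remainder.
  remainder -b - c - 1 ≠ 0; add g_4 = -b - c - 1 to the basis.

S(f_1,f_3): leading monomials are coprime, so the S-polynomial reduces to 0 (Buchberger's first criterion).
S(f_2,f_3): leading monomials are coprime, so the S-polynomial reduces to 0 (Buchberger's first criterion).
S(f_1,g_4): leading monomials are coprime, so the S-polynomial reduces to 0 (Buchberger's first criterion).
S(f_2,g_4): leading monomials are coprime, so the S-polynomial reduces to 0 (Buchberger's first criterion).
S(f_3,g_4): lcm = bc. S = -c^{2} + b + c + 1.
  leading term c^{2}: no divisor's leading term divides it; move -c^{2} to the remainder.
  leading term b: subtract (-1)·g_4 from b + c + 1 → 0
  remainder -c^{2} ≠ 0; add g_5 = -c^{2} to the basis.

S(f_1,g_5): leading monomials are coprime, so the S-polynomial reduces to 0 (Buchberger's first criterion).
S(f_2,g_5): leading monomials are coprime, so the S-polynomial reduces to 0 (Buchberger's first criterion).
S(f_3,g_5): lcm = bc^{2}. S = bc - c^{2} + c.
  leading term bc: subtract (1)·f_3 from bc - c^{2} + c → -c^{2} - b - c - 1
  leading term c^{2}: subtract (1)·g_5 from -c^{2} - b - c - 1 → -b - c - 1
  leading term b: subtract (1)·g_4 from -b - c - 1 → 0
  remainder 0.

S(g_4,g_5): leading monomials are coprime, so the S-polynomial reduces to 0 (Buchberger's first criterion).
Every S-polynomial of the final basis reduces to 0, so we have a Gröbner basis.
Inter-reduce: drop elements whose leading term is divisible by another's, tail-reduce, and make monic.
Reduced Gröbner basis: {c^{2}, a - c - 1, b + c + 1}.

Buchberger on the second generating set:
h_1 = bc - a + c - 1, LT = bc.
h_2 = -bc - a + b + c - 1, LT = bc.
h_3 = -bc + b + 1, LT = bc.

S(h_1,h_2): lcm = bc. S = a + b - c + 1.
  leading term a: no divisor's leading term divides it; move a to the remainder.
  leading term b: no divisor's leading term divides it; move b to the remainder.
  leading term c: no divisor's leading term divides it; move -c to the remainder.
  leading term 1: no divisor's leading term divides it; move 1 to the remainder.
  remainder a + b - c + 1 ≠ 0; add k_4 = a + b - c + 1 to the basis.

S(h_1,h_3): lcm = bc. S = -a + b + c.
  leading term a: subtract (-1)·k_4 from -a + b + c → -b + 1
  leading term b: no divisor's leading term divides it; move -b to the remainder.
  leading term 1: no divisor's leading term divides it; move 1 to the remainder.
  remainder -b + 1 ≠ 0; add k_5 = -b + 1 to the basis.

S(h_2,h_3): lcm = bc. S = a - c - 1.
  leading term a: subtract (1)·k_4 from a - c - 1 → -b + 1
  leading term b: subtract (1)·k_5 from -b + 1 → 0
  remainder 0.

S(h_1,k_4): leading monomials are coprime, so the S-polynomial reduces to 0 (Buchberger's first criterion).
S(h_2,k_4): leading monomials are coprime, so the S-polynomial reduces to 0 (Buchberger's first criterion).
S(h_3,k_4): leading monomials are coprime, so the S-polynomial reduces to 0 (Buchberger's first criterion).
S(h_1,k_5): lcm = bc. S = -a - c - 1.
  leading term a: subtract (-1)·k_4 from -a - c - 1 → b + c
  leading term b: subtract (-1)·k_5 from b + c → c + 1
  leading term c: no divisor's leading term divides it; move c to the remainder.
  leading term 1: no divisor's leading term divides it; move 1 to the remainder.
  remainder c + 1 ≠ 0; add k_6 = c + 1 to the basis.

S(h_2,k_5): lcm = bc. S = a - b + 1.
  leading term a: subtract (1)·k_4 from a - b + 1 → b + c
  leading term b: subtract (-1)·k_5 from b + c → c + 1
  leading term c: subtract (1)·k_6 from c + 1 → 0
  remainder 0.

S(h_3,k_5): lcm = bc. S = -b + c - 1.
  leading term b: subtract (1)·k_5 from -b + c - 1 → c + 1
  leading term c: subtract (1)·k_6 from c + 1 → 0
  remainder 0.

S(k_4,k_5): leading monomials are coprime, so the S-polynomial reduces to 0 (Buchberger's first criterion).
S(h_1,k_6): lcm = bc. S = -a - b + c - 1.
  leading term a: subtract (-1)·k_4 from -a - b + c - 1 → 0
  remainder 0.

S(h_2,k_6): lcm = bc. S = a + b - c + 1.
  leading term a: subtract (1)·k_4 from a + b - c + 1 → 0
  remainder 0.

S(h_3,k_6): lcm = bc. S = b - 1.
  leading term b: subtract (-1)·k_5 from b - 1 → 0
  remainder 0.

S(k_4,k_6): leading monomials are coprime, so the S-polynomial reduces to 0 (Buchberger's first criterion).
S(k_5,k_6): leading monomials are coprime, so the S-polynomial reduces to 0 (Buchberger's first criterion).
Every S-polynomial of the final basis reduces to 0, so we have a Gröbner basis.
Inter-reduce: drop elements whose leading term is divisible by another's, tail-reduce, and make monic.
Reduced Gröbner basis: {a, b - 1, c + 1}.

Since the reduced bases disagree, the two ideals are not the same.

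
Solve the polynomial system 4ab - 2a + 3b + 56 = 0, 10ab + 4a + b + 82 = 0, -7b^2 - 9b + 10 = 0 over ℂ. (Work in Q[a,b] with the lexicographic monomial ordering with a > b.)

Compute a lex Gröbner basis by Buchberger's algorithm.
f_1 = 4ab - 2a + 3b + 56, LT = ab.
f_2 = 10ab + 4a + b + 82, LT = ab.
f_3 = -7b^2 - 9b + 10, LT = b^2.

S(f_1,f_2): lcm = ab. S = -9/10a + 13/20b + 29/5.
  leading term a: no divisor's leading term divides it; move -9/10a to the remainder.
  leading term b: no divisor's leading term divides it; move 13/20b to the remainder.
  leading term 1: no divisor's leading term divides it; move 29/5 to the remainder.
  remainder -9/10a + 13/20b + 29/5 ≠ 0; add h_4 = -9/10a + 13/20b + 29/5 to the basis.

S(f_1,f_3): lcm = ab^2. S = -25/14ab + 10/7a + 3/4b^2 + 14b.
  leading term ab: subtract (-25/56)·f_1 from -25/14ab + 10/7a + 3/4b^2 + 14b → 15/28a + 3/4b^2 + 859/56b + 25
  leading term a: subtract (-25/42)·h_4 from 15/28a + 3/4b^2 + 859/56b + 25 → 3/4b^2 + 1321/84b + 1195/42
  leading term b^2: subtract (-3/28)·f_3 from 3/4b^2 + 1321/84b + 1195/42 → 310/21b + 620/21
  leading term b: no divisor's leading term divides it; move 310/21b to the remainder.
  leading term 1: no divisor's leading term divides it; move 620/21 to the remainder.
  remainder 310/21b + 620/21 ≠ 0; add h_5 = 310/21b + 620/21 to the basis.

The other S-polynomials (S(f_2,f_3), S(f_1,h_4), S(f_2,h_4), S(f_3,h_4), S(f_1,h_5), S(f_2,h_5), S(f_3,h_5), S(h_4,h_5)) all reduce to 0 modulo the current basis, so we have a Gröbner basis.
Inter-reduce: drop elements whose leading term is divisible by another's, tail-reduce, and make monic.
Reduced Gröbner basis: {a - 5, b + 2}.

From the last basis element, b + 2 = 0, so b takes values in {-2}. Each choice, substituted upward through the basis, yields the corresponding point(s) of the solution set.
  b = -2: the earlier basis element becomes a - 5 = 0, giving a = 5 — point (5, -2).
Substituting each solution back into the original system confirms all equations vanish.
A lex Gröbner basis triangularizes the system, enabling back-substitution.

{(5, -2)}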